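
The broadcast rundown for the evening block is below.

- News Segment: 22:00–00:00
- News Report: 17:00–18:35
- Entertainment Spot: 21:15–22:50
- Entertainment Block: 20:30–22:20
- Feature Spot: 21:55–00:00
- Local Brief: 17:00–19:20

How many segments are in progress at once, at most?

4

Walk through starts and ends in time order (an end at T is processed before a start at T):
17:00 start Local Brief → 1
17:00 start News Report → 2
18:35 end News Report → 1
19:20 end Local Brief → 0
20:30 start Entertainment Block → 1
21:15 start Entertainment Spot → 2
21:55 start Feature Spot → 3
22:00 start News Segment → 4
22:20 end Entertainment Block → 3
22:50 end Entertainment Spot → 2
00:00 end Feature Spot → 1
00:00 end News Segment → 0
Peak is 4, at 22:00 (Entertainment Block, Entertainment Spot, Feature Spot, News Segment).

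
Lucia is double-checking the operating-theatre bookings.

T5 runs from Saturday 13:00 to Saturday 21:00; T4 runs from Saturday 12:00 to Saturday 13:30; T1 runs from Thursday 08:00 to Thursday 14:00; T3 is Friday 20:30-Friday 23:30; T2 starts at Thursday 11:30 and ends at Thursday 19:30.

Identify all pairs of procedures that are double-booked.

T1 & T2, T4 & T5

Sorted by start: T1, T2, T3, T4, T5.
T2 starts before T1 ends → T1 and T2 overlap.
T3 starts after T1 ends, so T1 has no further overlaps.
T3 starts after T2 ends, so T2 has no further overlaps.
T4 starts after T3 ends, so T3 has no further overlaps.
T5 starts before T4 ends → T4 and T5 overlap.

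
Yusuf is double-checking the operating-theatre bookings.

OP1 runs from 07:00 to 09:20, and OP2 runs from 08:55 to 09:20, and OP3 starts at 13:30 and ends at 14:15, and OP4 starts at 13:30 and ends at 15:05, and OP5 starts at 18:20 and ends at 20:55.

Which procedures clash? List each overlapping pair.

Sorted by start: OP1, OP2, OP3, OP4, OP5.
OP2 starts before OP1 ends → OP1 and OP2 overlap.
OP3 starts after OP1 ends, so nothing later overlaps OP1 either.
OP3 starts after OP2 ends, so nothing later overlaps OP2 either.
OP4 starts before OP3 ends → OP3 and OP4 overlap.
OP5 starts after OP3 ends.
OP5 starts after OP4 ends.

OP1 & OP2, OP3 & OP4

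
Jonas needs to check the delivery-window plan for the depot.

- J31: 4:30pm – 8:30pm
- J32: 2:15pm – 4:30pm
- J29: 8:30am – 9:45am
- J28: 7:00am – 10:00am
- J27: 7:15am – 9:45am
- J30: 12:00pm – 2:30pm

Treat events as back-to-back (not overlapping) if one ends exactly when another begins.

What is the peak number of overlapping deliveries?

Walk through starts and ends in time order (an end at T is processed before a start at T):
7:00am start J28 → 1
7:15am start J27 → 2
8:30am start J29 → 3
9:45am end J27 → 2
9:45am end J29 → 1
10:00am end J28 → 0
12:00pm start J30 → 1
2:15pm start J32 → 2
2:30pm end J30 → 1
4:30pm end J32 → 0
4:30pm start J31 → 1
8:30pm end J31 → 0
Peak is 3, at 8:30am (J27, J28, J29).

3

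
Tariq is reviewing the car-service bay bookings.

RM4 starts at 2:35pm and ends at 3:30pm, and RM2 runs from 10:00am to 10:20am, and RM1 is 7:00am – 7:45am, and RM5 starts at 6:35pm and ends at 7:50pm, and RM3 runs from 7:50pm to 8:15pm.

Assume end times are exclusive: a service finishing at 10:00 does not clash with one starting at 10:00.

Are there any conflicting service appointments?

No

Sorted by start: RM1, RM2, RM4, RM5, RM3.
RM2 starts after RM1 ends — done with RM1.
RM4 starts after RM2 ends — done with RM2.
RM5 starts after RM4 ends — done with RM4.
RM3 starts exactly when RM5 ends (back-to-back, no overlap).
Every pair is clear; the schedule has no overlaps.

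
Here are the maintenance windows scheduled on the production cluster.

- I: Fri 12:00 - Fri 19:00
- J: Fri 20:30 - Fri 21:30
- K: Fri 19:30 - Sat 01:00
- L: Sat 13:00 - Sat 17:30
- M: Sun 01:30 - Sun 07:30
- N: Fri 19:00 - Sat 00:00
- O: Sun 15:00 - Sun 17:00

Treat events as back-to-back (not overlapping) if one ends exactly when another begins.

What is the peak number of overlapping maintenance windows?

3

Sort all start/end points and keep a running count:
Fri 12:00 start I → 1
Fri 19:00 end I → 0
Fri 19:00 start N → 1
Fri 19:30 start K → 2
Fri 20:30 start J → 3
Fri 21:30 end J → 2
Sat 00:00 end N → 1
Sat 01:00 end K → 0
Sat 13:00 start L → 1
Sat 17:30 end L → 0
Sun 01:30 start M → 1
Sun 07:30 end M → 0
Sun 15:00 start O → 1
Sun 17:00 end O → 0
Peak is 3, at Fri 20:30 (J, K, N).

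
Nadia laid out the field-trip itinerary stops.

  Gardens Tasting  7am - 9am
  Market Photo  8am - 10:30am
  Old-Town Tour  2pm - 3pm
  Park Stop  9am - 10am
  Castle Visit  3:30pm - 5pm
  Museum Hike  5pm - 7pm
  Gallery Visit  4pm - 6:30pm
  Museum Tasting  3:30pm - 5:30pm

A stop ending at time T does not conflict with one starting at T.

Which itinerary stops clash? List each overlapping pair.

Castle Visit & Gallery Visit, Castle Visit & Museum Tasting, Gallery Visit & Museum Hike, Gallery Visit & Museum Tasting, Gardens Tasting & Market Photo, Market Photo & Park Stop, Museum Hike & Museum Tasting

Sorted by start: Gardens Tasting, Market Photo, Park Stop, Old-Town Tour, Castle Visit, Museum Tasting, Gallery Visit, Museum Hike.
Market Photo starts before Gardens Tasting ends → Gardens Tasting and Market Photo overlap.
Park Stop starts exactly when Gardens Tasting ends (back-to-back, no overlap) — done with Gardens Tasting.
Park Stop starts before Market Photo ends → Market Photo and Park Stop overlap.
Old-Town Tour starts after Market Photo ends — done with Market Photo.
Old-Town Tour starts after Park Stop ends — done with Park Stop.
Castle Visit starts after Old-Town Tour ends — done with Old-Town Tour.
Museum Tasting starts before Castle Visit ends → Castle Visit and Museum Tasting overlap.
Gallery Visit starts before Castle Visit ends → Castle Visit and Gallery Visit overlap.
Museum Hike starts exactly when Castle Visit ends (back-to-back, no overlap).
Gallery Visit starts before Museum Tasting ends → Museum Tasting and Gallery Visit overlap.
Museum Hike starts before Museum Tasting ends → Museum Tasting and Museum Hike overlap.
Museum Hike starts before Gallery Visit ends → Gallery Visit and Museum Hike overlap.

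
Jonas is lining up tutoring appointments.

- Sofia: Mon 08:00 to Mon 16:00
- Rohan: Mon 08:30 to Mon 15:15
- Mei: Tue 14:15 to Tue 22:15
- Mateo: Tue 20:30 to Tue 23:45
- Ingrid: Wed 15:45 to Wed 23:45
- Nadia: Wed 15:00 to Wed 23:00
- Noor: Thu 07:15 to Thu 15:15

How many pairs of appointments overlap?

Check each pair: they overlap iff neither finishes before the other starts.
Sorted by start: Sofia, Rohan, Mei, Mateo, Nadia, Ingrid, Noor.
Rohan starts before Sofia ends → Sofia and Rohan overlap.
Mei starts after Sofia ends, so nothing later overlaps Sofia either.
Mei starts after Rohan ends, so nothing later overlaps Rohan either.
Mateo starts before Mei ends → Mei and Mateo overlap.
Nadia starts after Mei ends, so nothing later overlaps Mei either.
Nadia starts after Mateo ends, so nothing later overlaps Mateo either.
Ingrid starts before Nadia ends → Nadia and Ingrid overlap.
Noor starts after Nadia ends.
Noor starts after Ingrid ends.
Overlapping pairs: Ingrid & Nadia, Mateo & Mei, Rohan & Sofia — 3 in total.

3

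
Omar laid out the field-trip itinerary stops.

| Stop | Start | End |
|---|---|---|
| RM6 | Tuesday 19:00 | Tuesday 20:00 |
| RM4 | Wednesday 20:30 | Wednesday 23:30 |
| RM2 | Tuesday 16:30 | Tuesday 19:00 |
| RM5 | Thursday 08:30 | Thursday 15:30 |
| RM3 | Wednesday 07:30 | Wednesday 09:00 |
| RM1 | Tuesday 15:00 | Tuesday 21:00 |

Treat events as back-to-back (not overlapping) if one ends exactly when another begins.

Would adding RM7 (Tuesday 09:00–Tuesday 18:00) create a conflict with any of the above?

RM1: starts Tuesday 15:00 before RM7 ends Tuesday 18:00, and ends Tuesday 21:00 after RM7 starts Tuesday 09:00 → overlap.
RM2: starts Tuesday 16:30 before RM7 ends Tuesday 18:00, and ends Tuesday 19:00 after RM7 starts Tuesday 09:00 → overlap.
RM6: starts Tuesday 19:00 at or after RM7 ends Tuesday 18:00 → clear.
RM3: starts Wednesday 07:30 at or after RM7 ends Tuesday 18:00 → clear.
RM4: starts Wednesday 20:30 at or after RM7 ends Tuesday 18:00 → clear.
RM5: starts Thursday 08:30 at or after RM7 ends Tuesday 18:00 → clear.
RM7 overlaps RM1, RM2.

Yes — it overlaps RM1, RM2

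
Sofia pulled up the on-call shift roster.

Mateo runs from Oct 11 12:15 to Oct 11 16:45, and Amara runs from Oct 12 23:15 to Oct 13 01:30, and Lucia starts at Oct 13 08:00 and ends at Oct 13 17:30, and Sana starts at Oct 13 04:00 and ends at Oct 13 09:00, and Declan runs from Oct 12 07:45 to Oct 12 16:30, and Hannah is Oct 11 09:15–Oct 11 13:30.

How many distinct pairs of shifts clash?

2

Sorted by start: Hannah, Mateo, Declan, Amara, Sana, Lucia.
Mateo starts before Hannah ends → Hannah and Mateo overlap.
Declan starts after Hannah ends, so Hannah has no further overlaps.
Declan starts after Mateo ends, so Mateo has no further overlaps.
Amara starts after Declan ends, so Declan has no further overlaps.
Sana starts after Amara ends, so Amara has no further overlaps.
Lucia starts before Sana ends → Sana and Lucia overlap.
Overlapping pairs: Hannah & Mateo, Lucia & Sana — 2 in total.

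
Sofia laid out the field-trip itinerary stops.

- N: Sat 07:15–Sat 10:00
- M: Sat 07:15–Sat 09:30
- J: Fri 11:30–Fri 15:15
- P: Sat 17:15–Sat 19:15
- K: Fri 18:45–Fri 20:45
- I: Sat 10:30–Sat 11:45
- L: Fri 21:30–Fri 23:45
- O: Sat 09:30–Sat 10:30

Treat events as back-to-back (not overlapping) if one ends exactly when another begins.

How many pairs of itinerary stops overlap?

2

Sorted by start: J, K, L, M, N, O, I, P.
K starts after J ends; J is clear from here.
L starts after K ends; K is clear from here.
M starts after L ends; L is clear from here.
N starts before M ends → M and N overlap.
O starts exactly when M ends (back-to-back, no overlap); M is clear from here.
O starts before N ends → N and O overlap.
I starts after N ends; N is clear from here.
I starts exactly when O ends (back-to-back, no overlap); O is clear from here.
P starts after I ends.
Overlapping pairs: M & N, N & O — 2 in total.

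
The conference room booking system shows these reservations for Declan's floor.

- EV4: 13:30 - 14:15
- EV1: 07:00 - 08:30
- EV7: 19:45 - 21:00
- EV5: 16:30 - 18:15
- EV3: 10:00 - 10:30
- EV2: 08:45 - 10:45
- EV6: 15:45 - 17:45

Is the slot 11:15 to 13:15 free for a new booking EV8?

Yes — the slot is free

EV1: ends 08:30 at or before EV8 starts 11:15 → clear.
EV2: ends 10:45 at or before EV8 starts 11:15 → clear.
EV3: ends 10:30 at or before EV8 starts 11:15 → clear.
EV4: starts 13:30 at or after EV8 ends 13:15 → clear.
EV6: starts 15:45 at or after EV8 ends 13:15 → clear.
EV5: starts 16:30 at or after EV8 ends 13:15 → clear.
EV7: starts 19:45 at or after EV8 ends 13:15 → clear.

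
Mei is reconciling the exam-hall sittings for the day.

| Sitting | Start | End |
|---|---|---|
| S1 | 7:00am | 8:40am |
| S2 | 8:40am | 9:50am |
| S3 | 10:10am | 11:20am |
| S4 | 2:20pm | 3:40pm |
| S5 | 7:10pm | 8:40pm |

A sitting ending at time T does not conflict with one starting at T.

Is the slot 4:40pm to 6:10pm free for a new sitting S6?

Yes — the slot is free

S1: ends 8:40am at or before S6 starts 4:40pm → clear.
S2: ends 9:50am at or before S6 starts 4:40pm → clear.
S3: ends 11:20am at or before S6 starts 4:40pm → clear.
S4: ends 3:40pm at or before S6 starts 4:40pm → clear.
S5: starts 7:10pm at or after S6 ends 6:10pm → clear.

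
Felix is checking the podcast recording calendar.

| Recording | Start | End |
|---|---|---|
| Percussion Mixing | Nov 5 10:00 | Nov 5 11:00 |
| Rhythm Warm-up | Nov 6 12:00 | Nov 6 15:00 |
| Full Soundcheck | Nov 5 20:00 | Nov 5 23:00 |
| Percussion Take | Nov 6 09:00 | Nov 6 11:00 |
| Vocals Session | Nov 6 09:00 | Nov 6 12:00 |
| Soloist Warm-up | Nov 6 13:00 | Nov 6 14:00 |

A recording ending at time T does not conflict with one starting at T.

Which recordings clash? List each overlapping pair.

Check each pair: they overlap iff neither finishes before the other starts.
Sorted by start: Percussion Mixing, Full Soundcheck, Percussion Take, Vocals Session, Rhythm Warm-up, Soloist Warm-up.
Full Soundcheck starts after Percussion Mixing ends, so Percussion Mixing has no further overlaps.
Percussion Take starts after Full Soundcheck ends, so Full Soundcheck has no further overlaps.
Vocals Session starts before Percussion Take ends → Percussion Take and Vocals Session overlap.
Rhythm Warm-up starts after Percussion Take ends, so Percussion Take has no further overlaps.
Rhythm Warm-up starts exactly when Vocals Session ends (back-to-back, no overlap), so Vocals Session has no further overlaps.
Soloist Warm-up starts before Rhythm Warm-up ends → Rhythm Warm-up and Soloist Warm-up overlap.

Percussion Take & Vocals Session, Rhythm Warm-up & Soloist Warm-up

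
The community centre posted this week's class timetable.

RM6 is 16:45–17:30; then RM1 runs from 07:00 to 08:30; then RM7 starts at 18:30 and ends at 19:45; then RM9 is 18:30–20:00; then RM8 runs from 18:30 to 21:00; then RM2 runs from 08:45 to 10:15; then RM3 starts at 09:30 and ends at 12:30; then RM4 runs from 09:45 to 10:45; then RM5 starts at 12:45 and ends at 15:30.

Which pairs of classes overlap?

RM2 & RM3, RM2 & RM4, RM3 & RM4, RM7 & RM8, RM7 & RM9, RM8 & RM9

Sorted by start: RM1, RM2, RM3, RM4, RM5, RM6, RM7, RM8, RM9.
RM2 starts after RM1 ends; RM1 is clear from here.
RM3 starts before RM2 ends → RM2 and RM3 overlap.
RM4 starts before RM2 ends → RM2 and RM4 overlap.
RM5 starts after RM2 ends; RM2 is clear from here.
RM4 starts before RM3 ends → RM3 and RM4 overlap.
RM5 starts after RM3 ends; RM3 is clear from here.
RM5 starts after RM4 ends; RM4 is clear from here.
RM6 starts after RM5 ends; RM5 is clear from here.
RM7 starts after RM6 ends; RM6 is clear from here.
RM8 starts before RM7 ends → RM7 and RM8 overlap.
RM9 starts before RM7 ends → RM7 and RM9 overlap.
RM9 starts before RM8 ends → RM8 and RM9 overlap.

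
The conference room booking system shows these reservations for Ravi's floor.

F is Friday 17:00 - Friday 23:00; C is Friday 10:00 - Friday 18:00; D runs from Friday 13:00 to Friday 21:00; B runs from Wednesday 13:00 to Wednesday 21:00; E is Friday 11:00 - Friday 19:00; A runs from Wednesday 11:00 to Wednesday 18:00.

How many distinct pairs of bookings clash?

Sorted by start: A, B, C, E, D, F.
B starts before A ends → A and B overlap.
C starts after A ends, so A has no further overlaps.
C starts after B ends, so B has no further overlaps.
E starts before C ends → C and E overlap.
D starts before C ends → C and D overlap.
F starts before C ends → C and F overlap.
D starts before E ends → E and D overlap.
F starts before E ends → E and F overlap.
F starts before D ends → D and F overlap.
Overlapping pairs: A & B, C & D, C & E, C & F, D & E, D & F, E & F — 7 in total.

7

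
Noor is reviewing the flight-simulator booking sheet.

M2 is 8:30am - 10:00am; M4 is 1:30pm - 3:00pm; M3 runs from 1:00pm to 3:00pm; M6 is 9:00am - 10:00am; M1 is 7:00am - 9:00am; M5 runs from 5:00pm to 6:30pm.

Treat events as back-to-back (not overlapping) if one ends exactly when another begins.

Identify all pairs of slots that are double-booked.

Two intervals overlap when each starts before the other ends.
Sorted by start: M1, M2, M6, M3, M4, M5.
M2 starts before M1 ends → M1 and M2 overlap.
M6 starts exactly when M1 ends (back-to-back, no overlap); M1 is clear from here.
M6 starts before M2 ends → M2 and M6 overlap.
M3 starts after M2 ends; M2 is clear from here.
M3 starts after M6 ends; M6 is clear from here.
M4 starts before M3 ends → M3 and M4 overlap.
M5 starts after M3 ends.
M5 starts after M4 ends.

M1 & M2, M2 & M6, M3 & M4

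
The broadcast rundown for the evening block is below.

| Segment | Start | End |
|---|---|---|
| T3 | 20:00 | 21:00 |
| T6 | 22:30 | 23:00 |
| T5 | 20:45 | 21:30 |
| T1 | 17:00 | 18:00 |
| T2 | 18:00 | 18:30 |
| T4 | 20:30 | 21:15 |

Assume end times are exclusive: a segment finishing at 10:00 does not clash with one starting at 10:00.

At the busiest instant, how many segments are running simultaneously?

Sort all start/end points and keep a running count:
17:00 start T1 → 1
18:00 end T1 → 0
18:00 start T2 → 1
18:30 end T2 → 0
20:00 start T3 → 1
20:30 start T4 → 2
20:45 start T5 → 3
21:00 end T3 → 2
21:15 end T4 → 1
21:30 end T5 → 0
22:30 start T6 → 1
23:00 end T6 → 0
Peak is 3, at 20:45 (T3, T4, T5).

3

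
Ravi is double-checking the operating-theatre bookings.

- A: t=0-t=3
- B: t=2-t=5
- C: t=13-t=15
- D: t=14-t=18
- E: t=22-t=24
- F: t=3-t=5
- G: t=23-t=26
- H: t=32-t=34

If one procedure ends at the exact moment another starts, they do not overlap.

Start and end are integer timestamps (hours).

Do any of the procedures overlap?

Two intervals overlap when each starts before the other ends.
Sorted by start: A, B, F, C, D, E, G, H.
B starts before A ends → A and B overlap.
That's a conflict, so the schedule is not conflict-free.

Yes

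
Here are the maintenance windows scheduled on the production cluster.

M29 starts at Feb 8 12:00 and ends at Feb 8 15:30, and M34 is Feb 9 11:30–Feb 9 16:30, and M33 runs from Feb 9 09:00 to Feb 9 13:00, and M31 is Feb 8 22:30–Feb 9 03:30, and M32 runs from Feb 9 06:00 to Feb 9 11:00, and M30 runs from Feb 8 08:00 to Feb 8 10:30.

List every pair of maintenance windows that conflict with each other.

M32 & M33, M33 & M34

Sorted by start: M30, M29, M31, M32, M33, M34.
M29 starts after M30 ends, so nothing later overlaps M30 either.
M31 starts after M29 ends, so nothing later overlaps M29 either.
M32 starts after M31 ends, so nothing later overlaps M31 either.
M33 starts before M32 ends → M32 and M33 overlap.
M34 starts after M32 ends.
M34 starts before M33 ends → M33 and M34 overlap.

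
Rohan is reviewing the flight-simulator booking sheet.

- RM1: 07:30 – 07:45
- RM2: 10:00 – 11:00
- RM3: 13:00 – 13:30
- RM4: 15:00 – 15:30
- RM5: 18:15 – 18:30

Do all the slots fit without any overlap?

Yes

Sorted by start: RM1, RM2, RM3, RM4, RM5.
RM2 starts after RM1 ends, so nothing later overlaps RM1 either.
RM3 starts after RM2 ends, so nothing later overlaps RM2 either.
RM4 starts after RM3 ends, so nothing later overlaps RM3 either.
RM5 starts after RM4 ends.
Every pair is clear; the schedule has no overlaps.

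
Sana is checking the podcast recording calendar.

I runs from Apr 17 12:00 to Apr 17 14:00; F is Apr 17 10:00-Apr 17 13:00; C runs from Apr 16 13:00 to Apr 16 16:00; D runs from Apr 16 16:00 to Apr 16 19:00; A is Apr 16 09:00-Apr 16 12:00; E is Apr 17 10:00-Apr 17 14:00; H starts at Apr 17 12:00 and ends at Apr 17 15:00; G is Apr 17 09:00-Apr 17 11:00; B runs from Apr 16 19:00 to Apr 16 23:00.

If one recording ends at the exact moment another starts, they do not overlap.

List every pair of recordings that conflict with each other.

E & F, E & G, E & H, E & I, F & G, F & H, F & I, H & I

Sorted by start: A, C, D, B, G, E, F, H, I.
C starts after A ends, so nothing later overlaps A either.
D starts exactly when C ends (back-to-back, no overlap), so nothing later overlaps C either.
B starts exactly when D ends (back-to-back, no overlap), so nothing later overlaps D either.
G starts after B ends, so nothing later overlaps B either.
E starts before G ends → G and E overlap.
F starts before G ends → G and F overlap.
H starts after G ends, so nothing later overlaps G either.
F starts before E ends → E and F overlap.
H starts before E ends → E and H overlap.
I starts before E ends → E and I overlap.
H starts before F ends → F and H overlap.
I starts before F ends → F and I overlap.
I starts before H ends → H and I overlap.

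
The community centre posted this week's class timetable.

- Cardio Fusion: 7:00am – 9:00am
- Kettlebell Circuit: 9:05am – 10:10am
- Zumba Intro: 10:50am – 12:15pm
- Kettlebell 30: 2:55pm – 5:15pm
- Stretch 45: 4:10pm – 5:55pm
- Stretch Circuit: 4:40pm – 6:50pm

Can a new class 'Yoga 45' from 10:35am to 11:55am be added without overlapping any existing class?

No — it overlaps Zumba Intro

Cardio Fusion: ends 9:00am at or before Yoga 45 starts 10:35am → clear.
Kettlebell Circuit: ends 10:10am at or before Yoga 45 starts 10:35am → clear.
Zumba Intro: starts 10:50am before Yoga 45 ends 11:55am, and ends 12:15pm after Yoga 45 starts 10:35am → overlap.
Kettlebell 30: starts 2:55pm at or after Yoga 45 ends 11:55am → clear.
Stretch 45: starts 4:10pm at or after Yoga 45 ends 11:55am → clear.
Stretch Circuit: starts 4:40pm at or after Yoga 45 ends 11:55am → clear.
Yoga 45 overlaps Zumba Intro.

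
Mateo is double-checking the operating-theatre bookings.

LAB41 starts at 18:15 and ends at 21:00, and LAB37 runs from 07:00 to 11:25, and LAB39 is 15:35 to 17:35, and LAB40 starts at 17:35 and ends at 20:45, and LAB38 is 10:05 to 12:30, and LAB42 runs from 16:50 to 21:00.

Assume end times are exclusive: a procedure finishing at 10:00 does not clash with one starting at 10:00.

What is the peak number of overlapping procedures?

Sweep the timeline, counting +1 at each start and −1 at each end (ends before starts at a tie):
07:00 start LAB37 → 1
10:05 start LAB38 → 2
11:25 end LAB37 → 1
12:30 end LAB38 → 0
15:35 start LAB39 → 1
16:50 start LAB42 → 2
17:35 end LAB39 → 1
17:35 start LAB40 → 2
18:15 start LAB41 → 3
20:45 end LAB40 → 2
21:00 end LAB41 → 1
21:00 end LAB42 → 0
Peak is 3, at 18:15 (LAB40, LAB41, LAB42).

3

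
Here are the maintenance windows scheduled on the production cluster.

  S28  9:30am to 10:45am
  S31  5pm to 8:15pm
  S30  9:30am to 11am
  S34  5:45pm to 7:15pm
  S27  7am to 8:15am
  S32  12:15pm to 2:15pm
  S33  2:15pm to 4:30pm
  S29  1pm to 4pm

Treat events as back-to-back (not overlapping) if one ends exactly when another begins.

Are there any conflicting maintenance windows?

Sorted by start: S27, S28, S30, S32, S29, S33, S31, S34.
S28 starts after S27 ends; S27 is clear from here.
S30 starts before S28 ends → S28 and S30 overlap.
That's a conflict, so the schedule is not conflict-free.

Yes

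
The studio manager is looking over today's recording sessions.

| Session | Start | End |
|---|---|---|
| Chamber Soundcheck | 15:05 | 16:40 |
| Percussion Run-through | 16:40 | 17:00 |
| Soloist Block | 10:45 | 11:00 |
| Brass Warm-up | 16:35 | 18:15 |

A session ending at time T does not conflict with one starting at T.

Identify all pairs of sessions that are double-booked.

Sorted by start: Soloist Block, Chamber Soundcheck, Brass Warm-up, Percussion Run-through.
Chamber Soundcheck starts after Soloist Block ends — done with Soloist Block.
Brass Warm-up starts before Chamber Soundcheck ends → Chamber Soundcheck and Brass Warm-up overlap.
Percussion Run-through starts exactly when Chamber Soundcheck ends (back-to-back, no overlap).
Percussion Run-through starts before Brass Warm-up ends → Brass Warm-up and Percussion Run-through overlap.

Brass Warm-up & Chamber Soundcheck, Brass Warm-up & Percussion Run-through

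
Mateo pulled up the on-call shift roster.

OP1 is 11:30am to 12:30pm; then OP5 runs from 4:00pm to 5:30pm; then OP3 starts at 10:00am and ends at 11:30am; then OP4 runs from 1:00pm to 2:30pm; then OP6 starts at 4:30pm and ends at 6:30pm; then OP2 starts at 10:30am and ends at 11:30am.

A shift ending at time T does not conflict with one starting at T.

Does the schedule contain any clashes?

Sorted by start: OP3, OP2, OP1, OP4, OP5, OP6.
OP2 starts before OP3 ends → OP3 and OP2 overlap.
That's a conflict, so the schedule is not conflict-free.

Yes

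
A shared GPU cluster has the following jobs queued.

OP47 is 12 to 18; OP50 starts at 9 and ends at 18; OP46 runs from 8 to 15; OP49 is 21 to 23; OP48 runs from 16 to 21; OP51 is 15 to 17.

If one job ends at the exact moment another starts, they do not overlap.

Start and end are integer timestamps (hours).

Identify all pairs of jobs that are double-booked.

OP46 & OP47, OP46 & OP50, OP47 & OP48, OP47 & OP50, OP47 & OP51, OP48 & OP50, OP48 & OP51, OP50 & OP51

Sorted by start: OP46, OP50, OP47, OP51, OP48, OP49.
OP50 starts before OP46 ends → OP46 and OP50 overlap.
OP47 starts before OP46 ends → OP46 and OP47 overlap.
OP51 starts exactly when OP46 ends (back-to-back, no overlap), so nothing later overlaps OP46 either.
OP47 starts before OP50 ends → OP50 and OP47 overlap.
OP51 starts before OP50 ends → OP50 and OP51 overlap.
OP48 starts before OP50 ends → OP50 and OP48 overlap.
OP49 starts after OP50 ends.
OP51 starts before OP47 ends → OP47 and OP51 overlap.
OP48 starts before OP47 ends → OP47 and OP48 overlap.
OP49 starts after OP47 ends.
OP48 starts before OP51 ends → OP51 and OP48 overlap.
OP49 starts after OP51 ends.
OP49 starts exactly when OP48 ends (back-to-back, no overlap).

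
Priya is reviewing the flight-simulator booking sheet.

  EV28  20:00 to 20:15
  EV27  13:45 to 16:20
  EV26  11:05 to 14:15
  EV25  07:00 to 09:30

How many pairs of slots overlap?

1

Sorted by start: EV25, EV26, EV27, EV28.
EV26 starts after EV25 ends, so EV25 has no further overlaps.
EV27 starts before EV26 ends → EV26 and EV27 overlap.
EV28 starts after EV26 ends.
EV28 starts after EV27 ends.
Overlapping pairs: EV26 & EV27 — 1 in total.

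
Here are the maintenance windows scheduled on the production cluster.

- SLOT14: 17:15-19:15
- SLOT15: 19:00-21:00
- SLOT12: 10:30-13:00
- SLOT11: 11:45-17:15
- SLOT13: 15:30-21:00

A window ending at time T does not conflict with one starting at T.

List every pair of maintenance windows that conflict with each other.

SLOT11 & SLOT12, SLOT11 & SLOT13, SLOT13 & SLOT14, SLOT13 & SLOT15, SLOT14 & SLOT15

Sorted by start: SLOT12, SLOT11, SLOT13, SLOT14, SLOT15.
SLOT11 starts before SLOT12 ends → SLOT12 and SLOT11 overlap.
SLOT13 starts after SLOT12 ends; SLOT12 is clear from here.
SLOT13 starts before SLOT11 ends → SLOT11 and SLOT13 overlap.
SLOT14 starts exactly when SLOT11 ends (back-to-back, no overlap); SLOT11 is clear from here.
SLOT14 starts before SLOT13 ends → SLOT13 and SLOT14 overlap.
SLOT15 starts before SLOT13 ends → SLOT13 and SLOT15 overlap.
SLOT15 starts before SLOT14 ends → SLOT14 and SLOT15 overlap.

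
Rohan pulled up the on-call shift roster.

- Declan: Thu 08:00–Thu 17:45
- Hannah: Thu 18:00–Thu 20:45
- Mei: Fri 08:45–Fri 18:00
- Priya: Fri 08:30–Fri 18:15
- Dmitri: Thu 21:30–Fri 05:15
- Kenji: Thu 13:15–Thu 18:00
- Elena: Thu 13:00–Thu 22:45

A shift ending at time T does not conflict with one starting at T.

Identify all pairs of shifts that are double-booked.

Sorted by start: Declan, Elena, Kenji, Hannah, Dmitri, Priya, Mei.
Elena starts before Declan ends → Declan and Elena overlap.
Kenji starts before Declan ends → Declan and Kenji overlap.
Hannah starts after Declan ends; Declan is clear from here.
Kenji starts before Elena ends → Elena and Kenji overlap.
Hannah starts before Elena ends → Elena and Hannah overlap.
Dmitri starts before Elena ends → Elena and Dmitri overlap.
Priya starts after Elena ends; Elena is clear from here.
Hannah starts exactly when Kenji ends (back-to-back, no overlap); Kenji is clear from here.
Dmitri starts after Hannah ends; Hannah is clear from here.
Priya starts after Dmitri ends; Dmitri is clear from here.
Mei starts before Priya ends → Priya and Mei overlap.

Declan & Elena, Declan & Kenji, Dmitri & Elena, Elena & Hannah, Elena & Kenji, Mei & Priya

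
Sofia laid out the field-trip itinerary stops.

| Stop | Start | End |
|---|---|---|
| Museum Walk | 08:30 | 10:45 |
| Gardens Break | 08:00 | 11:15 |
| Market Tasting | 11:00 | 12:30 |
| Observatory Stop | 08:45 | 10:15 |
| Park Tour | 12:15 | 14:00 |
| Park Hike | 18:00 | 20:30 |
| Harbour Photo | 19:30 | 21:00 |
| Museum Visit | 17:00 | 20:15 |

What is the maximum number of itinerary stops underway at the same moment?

Walk through starts and ends in time order (an end at T is processed before a start at T):
08:00 start Gardens Break → 1
08:30 start Museum Walk → 2
08:45 start Observatory Stop → 3
10:15 end Observatory Stop → 2
10:45 end Museum Walk → 1
11:00 start Market Tasting → 2
11:15 end Gardens Break → 1
12:15 start Park Tour → 2
12:30 end Market Tasting → 1
14:00 end Park Tour → 0
17:00 start Museum Visit → 1
18:00 start Park Hike → 2
19:30 start Harbour Photo → 3
20:15 end Museum Visit → 2
20:30 end Park Hike → 1
21:00 end Harbour Photo → 0
Peak is 3, at 08:45 (Gardens Break, Museum Walk, Observatory Stop).

3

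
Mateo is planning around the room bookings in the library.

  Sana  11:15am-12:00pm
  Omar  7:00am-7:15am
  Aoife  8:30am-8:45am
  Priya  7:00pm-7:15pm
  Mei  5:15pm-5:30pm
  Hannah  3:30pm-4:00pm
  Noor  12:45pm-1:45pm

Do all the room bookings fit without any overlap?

Yes

Sorted by start: Omar, Aoife, Sana, Noor, Hannah, Mei, Priya.
Aoife starts after Omar ends, so nothing later overlaps Omar either.
Sana starts after Aoife ends, so nothing later overlaps Aoife either.
Noor starts after Sana ends, so nothing later overlaps Sana either.
Hannah starts after Noor ends, so nothing later overlaps Noor either.
Mei starts after Hannah ends, so nothing later overlaps Hannah either.
Priya starts after Mei ends.
Every pair is clear; the schedule has no overlaps.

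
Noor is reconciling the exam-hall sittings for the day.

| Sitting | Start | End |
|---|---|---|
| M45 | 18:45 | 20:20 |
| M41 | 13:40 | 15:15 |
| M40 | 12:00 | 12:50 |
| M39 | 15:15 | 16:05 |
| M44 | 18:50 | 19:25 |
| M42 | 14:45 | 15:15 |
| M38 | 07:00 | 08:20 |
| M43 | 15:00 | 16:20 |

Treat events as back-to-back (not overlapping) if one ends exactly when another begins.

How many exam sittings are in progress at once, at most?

Sweep the timeline, counting +1 at each start and −1 at each end (ends before starts at a tie):
07:00 start M38 → 1
08:20 end M38 → 0
12:00 start M40 → 1
12:50 end M40 → 0
13:40 start M41 → 1
14:45 start M42 → 2
15:00 start M43 → 3
15:15 end M41 → 2
15:15 end M42 → 1
15:15 start M39 → 2
16:05 end M39 → 1
16:20 end M43 → 0
18:45 start M45 → 1
18:50 start M44 → 2
19:25 end M44 → 1
20:20 end M45 → 0
Peak is 3, at 15:00 (M41, M42, M43).

3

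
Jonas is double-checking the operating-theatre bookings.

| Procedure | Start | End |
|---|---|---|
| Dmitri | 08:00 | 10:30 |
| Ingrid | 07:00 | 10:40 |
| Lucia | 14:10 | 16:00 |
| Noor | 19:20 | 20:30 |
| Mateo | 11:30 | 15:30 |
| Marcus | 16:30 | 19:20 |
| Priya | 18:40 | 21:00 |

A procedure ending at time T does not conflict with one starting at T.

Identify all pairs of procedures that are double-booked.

Dmitri & Ingrid, Lucia & Mateo, Marcus & Priya, Noor & Priya

Sorted by start: Ingrid, Dmitri, Mateo, Lucia, Marcus, Priya, Noor.
Dmitri starts before Ingrid ends → Ingrid and Dmitri overlap.
Mateo starts after Ingrid ends, so Ingrid has no further overlaps.
Mateo starts after Dmitri ends, so Dmitri has no further overlaps.
Lucia starts before Mateo ends → Mateo and Lucia overlap.
Marcus starts after Mateo ends, so Mateo has no further overlaps.
Marcus starts after Lucia ends, so Lucia has no further overlaps.
Priya starts before Marcus ends → Marcus and Priya overlap.
Noor starts exactly when Marcus ends (back-to-back, no overlap).
Noor starts before Priya ends → Priya and Noor overlap.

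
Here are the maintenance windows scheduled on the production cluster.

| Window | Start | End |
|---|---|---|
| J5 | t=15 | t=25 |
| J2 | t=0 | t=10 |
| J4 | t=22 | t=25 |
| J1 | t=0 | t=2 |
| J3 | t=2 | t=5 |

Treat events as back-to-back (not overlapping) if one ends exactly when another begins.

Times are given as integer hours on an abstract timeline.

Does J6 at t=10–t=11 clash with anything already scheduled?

No — it doesn't clash with anything

J1: ends t=2 at or before J6 starts t=10 → clear.
J2: ends t=10 at or before J6 starts t=10 → clear.
J3: ends t=5 at or before J6 starts t=10 → clear.
J5: starts t=15 at or after J6 ends t=11 → clear.
J4: starts t=22 at or after J6 ends t=11 → clear.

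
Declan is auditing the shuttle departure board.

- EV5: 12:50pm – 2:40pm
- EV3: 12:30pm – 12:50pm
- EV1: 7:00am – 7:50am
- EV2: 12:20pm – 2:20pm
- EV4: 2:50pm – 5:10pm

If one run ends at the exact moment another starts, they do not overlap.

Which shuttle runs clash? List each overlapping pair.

Check each pair: they overlap iff neither finishes before the other starts.
Sorted by start: EV1, EV2, EV3, EV5, EV4.
EV2 starts after EV1 ends, so EV1 has no further overlaps.
EV3 starts before EV2 ends → EV2 and EV3 overlap.
EV5 starts before EV2 ends → EV2 and EV5 overlap.
EV4 starts after EV2 ends.
EV5 starts exactly when EV3 ends (back-to-back, no overlap), so EV3 has no further overlaps.
EV4 starts after EV5 ends.

EV2 & EV3, EV2 & EV5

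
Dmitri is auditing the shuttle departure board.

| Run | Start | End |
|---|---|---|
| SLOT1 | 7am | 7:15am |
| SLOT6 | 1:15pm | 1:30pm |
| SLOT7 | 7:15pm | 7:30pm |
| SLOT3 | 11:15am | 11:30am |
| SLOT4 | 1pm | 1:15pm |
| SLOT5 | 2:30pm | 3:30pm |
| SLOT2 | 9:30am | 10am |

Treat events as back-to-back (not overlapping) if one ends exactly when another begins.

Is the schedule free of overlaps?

Check each pair: they overlap iff neither finishes before the other starts.
Sorted by start: SLOT1, SLOT2, SLOT3, SLOT4, SLOT6, SLOT5, SLOT7.
SLOT2 starts after SLOT1 ends, so nothing later overlaps SLOT1 either.
SLOT3 starts after SLOT2 ends, so nothing later overlaps SLOT2 either.
SLOT4 starts after SLOT3 ends, so nothing later overlaps SLOT3 either.
SLOT6 starts exactly when SLOT4 ends (back-to-back, no overlap), so nothing later overlaps SLOT4 either.
SLOT5 starts after SLOT6 ends, so nothing later overlaps SLOT6 either.
SLOT7 starts after SLOT5 ends.
Every pair is clear; the schedule has no overlaps.

Yes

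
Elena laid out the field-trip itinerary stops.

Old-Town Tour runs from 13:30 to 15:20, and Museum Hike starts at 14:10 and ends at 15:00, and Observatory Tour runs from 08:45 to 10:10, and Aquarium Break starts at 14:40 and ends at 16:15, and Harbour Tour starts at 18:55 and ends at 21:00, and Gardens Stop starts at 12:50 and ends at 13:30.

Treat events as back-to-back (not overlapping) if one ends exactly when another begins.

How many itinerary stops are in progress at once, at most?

Sort all start/end points and keep a running count:
08:45 start Observatory Tour → 1
10:10 end Observatory Tour → 0
12:50 start Gardens Stop → 1
13:30 end Gardens Stop → 0
13:30 start Old-Town Tour → 1
14:10 start Museum Hike → 2
14:40 start Aquarium Break → 3
15:00 end Museum Hike → 2
15:20 end Old-Town Tour → 1
16:15 end Aquarium Break → 0
18:55 start Harbour Tour → 1
21:00 end Harbour Tour → 0
Peak is 3, at 14:40 (Aquarium Break, Museum Hike, Old-Town Tour).

3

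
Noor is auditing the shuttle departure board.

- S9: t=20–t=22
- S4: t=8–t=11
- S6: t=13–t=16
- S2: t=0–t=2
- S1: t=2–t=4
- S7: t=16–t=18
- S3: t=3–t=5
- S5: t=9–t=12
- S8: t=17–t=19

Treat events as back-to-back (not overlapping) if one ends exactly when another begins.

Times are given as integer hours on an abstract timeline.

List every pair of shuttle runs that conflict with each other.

S1 & S3, S4 & S5, S7 & S8

Sorted by start: S2, S1, S3, S4, S5, S6, S7, S8, S9.
S1 starts exactly when S2 ends (back-to-back, no overlap), so S2 has no further overlaps.
S3 starts before S1 ends → S1 and S3 overlap.
S4 starts after S1 ends, so S1 has no further overlaps.
S4 starts after S3 ends, so S3 has no further overlaps.
S5 starts before S4 ends → S4 and S5 overlap.
S6 starts after S4 ends, so S4 has no further overlaps.
S6 starts after S5 ends, so S5 has no further overlaps.
S7 starts exactly when S6 ends (back-to-back, no overlap), so S6 has no further overlaps.
S8 starts before S7 ends → S7 and S8 overlap.
S9 starts after S7 ends.
S9 starts after S8 ends.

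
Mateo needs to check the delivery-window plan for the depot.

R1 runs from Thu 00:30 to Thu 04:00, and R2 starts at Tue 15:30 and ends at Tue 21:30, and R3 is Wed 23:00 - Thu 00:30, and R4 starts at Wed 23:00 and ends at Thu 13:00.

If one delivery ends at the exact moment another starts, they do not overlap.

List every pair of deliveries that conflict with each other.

Sorted by start: R2, R3, R4, R1.
R3 starts after R2 ends, so R2 has no further overlaps.
R4 starts before R3 ends → R3 and R4 overlap.
R1 starts exactly when R3 ends (back-to-back, no overlap).
R1 starts before R4 ends → R4 and R1 overlap.

R1 & R4, R3 & R4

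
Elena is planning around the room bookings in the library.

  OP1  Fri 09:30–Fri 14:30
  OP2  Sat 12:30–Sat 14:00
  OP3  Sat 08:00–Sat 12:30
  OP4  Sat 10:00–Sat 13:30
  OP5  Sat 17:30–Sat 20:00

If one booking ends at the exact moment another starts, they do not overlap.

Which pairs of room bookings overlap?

Sorted by start: OP1, OP3, OP4, OP2, OP5.
OP3 starts after OP1 ends — done with OP1.
OP4 starts before OP3 ends → OP3 and OP4 overlap.
OP2 starts exactly when OP3 ends (back-to-back, no overlap) — done with OP3.
OP2 starts before OP4 ends → OP4 and OP2 overlap.
OP5 starts after OP4 ends.
OP5 starts after OP2 ends.

OP2 & OP4, OP3 & OP4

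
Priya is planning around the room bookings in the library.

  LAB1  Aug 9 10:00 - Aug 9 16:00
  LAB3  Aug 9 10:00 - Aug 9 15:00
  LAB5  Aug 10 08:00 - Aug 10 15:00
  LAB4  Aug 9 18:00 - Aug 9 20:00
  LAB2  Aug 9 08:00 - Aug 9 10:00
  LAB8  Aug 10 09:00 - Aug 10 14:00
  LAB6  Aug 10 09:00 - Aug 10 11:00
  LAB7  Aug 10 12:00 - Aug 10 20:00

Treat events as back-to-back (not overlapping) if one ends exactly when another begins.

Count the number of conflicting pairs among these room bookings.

6

Sorted by start: LAB2, LAB1, LAB3, LAB4, LAB5, LAB6, LAB8, LAB7.
LAB1 starts exactly when LAB2 ends (back-to-back, no overlap); LAB2 is clear from here.
LAB3 starts before LAB1 ends → LAB1 and LAB3 overlap.
LAB4 starts after LAB1 ends; LAB1 is clear from here.
LAB4 starts after LAB3 ends; LAB3 is clear from here.
LAB5 starts after LAB4 ends; LAB4 is clear from here.
LAB6 starts before LAB5 ends → LAB5 and LAB6 overlap.
LAB8 starts before LAB5 ends → LAB5 and LAB8 overlap.
LAB7 starts before LAB5 ends → LAB5 and LAB7 overlap.
LAB8 starts before LAB6 ends → LAB6 and LAB8 overlap.
LAB7 starts after LAB6 ends.
LAB7 starts before LAB8 ends → LAB8 and LAB7 overlap.
Overlapping pairs: LAB1 & LAB3, LAB5 & LAB6, LAB5 & LAB7, LAB5 & LAB8, LAB6 & LAB8, LAB7 & LAB8 — 6 in total.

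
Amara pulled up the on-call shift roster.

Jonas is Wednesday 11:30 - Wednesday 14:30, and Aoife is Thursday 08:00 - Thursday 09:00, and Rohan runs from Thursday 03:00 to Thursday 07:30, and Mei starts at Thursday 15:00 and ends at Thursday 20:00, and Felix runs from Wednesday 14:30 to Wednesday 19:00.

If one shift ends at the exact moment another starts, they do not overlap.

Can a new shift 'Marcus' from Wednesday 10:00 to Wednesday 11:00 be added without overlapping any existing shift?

Jonas: starts Wednesday 11:30 at or after Marcus ends Wednesday 11:00 → clear.
Felix: starts Wednesday 14:30 at or after Marcus ends Wednesday 11:00 → clear.
Rohan: starts Thursday 03:00 at or after Marcus ends Wednesday 11:00 → clear.
Aoife: starts Thursday 08:00 at or after Marcus ends Wednesday 11:00 → clear.
Mei: starts Thursday 15:00 at or after Marcus ends Wednesday 11:00 → clear.

Yes — the slot is free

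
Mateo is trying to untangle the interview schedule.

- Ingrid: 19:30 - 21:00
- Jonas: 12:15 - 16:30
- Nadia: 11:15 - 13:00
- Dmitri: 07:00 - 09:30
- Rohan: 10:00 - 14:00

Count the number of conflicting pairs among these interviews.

3

Sorted by start: Dmitri, Rohan, Nadia, Jonas, Ingrid.
Rohan starts after Dmitri ends, so nothing later overlaps Dmitri either.
Nadia starts before Rohan ends → Rohan and Nadia overlap.
Jonas starts before Rohan ends → Rohan and Jonas overlap.
Ingrid starts after Rohan ends.
Jonas starts before Nadia ends → Nadia and Jonas overlap.
Ingrid starts after Nadia ends.
Ingrid starts after Jonas ends.
Overlapping pairs: Jonas & Nadia, Jonas & Rohan, Nadia & Rohan — 3 in total.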